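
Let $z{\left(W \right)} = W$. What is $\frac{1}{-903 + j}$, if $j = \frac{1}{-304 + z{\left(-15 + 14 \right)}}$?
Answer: $- \frac{305}{275416} \approx -0.0011074$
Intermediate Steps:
$j = - \frac{1}{305}$ ($j = \frac{1}{-304 + \left(-15 + 14\right)} = \frac{1}{-304 - 1} = \frac{1}{-305} = - \frac{1}{305} \approx -0.0032787$)
$\frac{1}{-903 + j} = \frac{1}{-903 - \frac{1}{305}} = \frac{1}{- \frac{275416}{305}} = - \frac{305}{275416}$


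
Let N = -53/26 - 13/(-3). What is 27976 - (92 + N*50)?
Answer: 1083001/39 ≈ 27769.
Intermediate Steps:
N = 179/78 (N = -53*1/26 - 13*(-1/3) = -53/26 + 13/3 = 179/78 ≈ 2.2949)
27976 - (92 + N*50) = 27976 - (92 + (179/78)*50) = 27976 - (92 + 4475/39) = 27976 - 1*8063/39 = 27976 - 8063/39 = 1083001/39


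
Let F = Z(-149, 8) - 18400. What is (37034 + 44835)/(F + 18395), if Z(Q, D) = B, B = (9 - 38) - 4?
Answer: -81869/38 ≈ -2154.4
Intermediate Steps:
B = -33 (B = -29 - 4 = -33)
Z(Q, D) = -33
F = -18433 (F = -33 - 18400 = -18433)
(37034 + 44835)/(F + 18395) = (37034 + 44835)/(-18433 + 18395) = 81869/(-38) = 81869*(-1/38) = -81869/38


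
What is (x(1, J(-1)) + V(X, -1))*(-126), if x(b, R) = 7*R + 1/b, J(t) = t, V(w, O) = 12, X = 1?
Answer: -756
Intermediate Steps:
x(b, R) = 1/b + 7*R
(x(1, J(-1)) + V(X, -1))*(-126) = ((1/1 + 7*(-1)) + 12)*(-126) = ((1 - 7) + 12)*(-126) = (-6 + 12)*(-126) = 6*(-126) = -756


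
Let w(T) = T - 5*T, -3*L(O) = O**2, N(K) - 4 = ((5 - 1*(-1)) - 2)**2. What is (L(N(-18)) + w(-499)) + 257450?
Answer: 777938/3 ≈ 2.5931e+5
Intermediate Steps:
N(K) = 20 (N(K) = 4 + ((5 - 1*(-1)) - 2)**2 = 4 + ((5 + 1) - 2)**2 = 4 + (6 - 2)**2 = 4 + 4**2 = 4 + 16 = 20)
L(O) = -O**2/3
w(T) = -4*T
(L(N(-18)) + w(-499)) + 257450 = (-1/3*20**2 - 4*(-499)) + 257450 = (-1/3*400 + 1996) + 257450 = (-400/3 + 1996) + 257450 = 5588/3 + 257450 = 777938/3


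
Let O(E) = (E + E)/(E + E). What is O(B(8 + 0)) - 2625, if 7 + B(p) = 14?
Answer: -2624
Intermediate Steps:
B(p) = 7 (B(p) = -7 + 14 = 7)
O(E) = 1 (O(E) = (2*E)/((2*E)) = (2*E)*(1/(2*E)) = 1)
O(B(8 + 0)) - 2625 = 1 - 2625 = -2624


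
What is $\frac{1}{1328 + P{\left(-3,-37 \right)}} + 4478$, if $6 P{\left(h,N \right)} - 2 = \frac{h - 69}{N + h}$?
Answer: $\frac{178488632}{39859} \approx 4478.0$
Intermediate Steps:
$P{\left(h,N \right)} = \frac{1}{3} + \frac{-69 + h}{6 \left(N + h\right)}$ ($P{\left(h,N \right)} = \frac{1}{3} + \frac{\left(h - 69\right) \frac{1}{N + h}}{6} = \frac{1}{3} + \frac{\left(-69 + h\right) \frac{1}{N + h}}{6} = \frac{1}{3} + \frac{\frac{1}{N + h} \left(-69 + h\right)}{6} = \frac{1}{3} + \frac{-69 + h}{6 \left(N + h\right)}$)
$\frac{1}{1328 + P{\left(-3,-37 \right)}} + 4478 = \frac{1}{1328 + \frac{- \frac{23}{2} + \frac{1}{2} \left(-3\right) + \frac{1}{3} \left(-37\right)}{-37 - 3}} + 4478 = \frac{1}{1328 + \frac{- \frac{23}{2} - \frac{3}{2} - \frac{37}{3}}{-40}} + 4478 = \frac{1}{1328 - - \frac{19}{30}} + 4478 = \frac{1}{1328 + \frac{19}{30}} + 4478 = \frac{1}{\frac{39859}{30}} + 4478 = \frac{30}{39859} + 4478 = \frac{178488632}{39859}$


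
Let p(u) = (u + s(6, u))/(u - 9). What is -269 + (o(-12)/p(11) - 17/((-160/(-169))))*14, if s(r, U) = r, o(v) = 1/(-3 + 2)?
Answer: -709967/1360 ≈ -522.03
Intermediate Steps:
o(v) = -1 (o(v) = 1/(-1) = -1)
p(u) = (6 + u)/(-9 + u) (p(u) = (u + 6)/(u - 9) = (6 + u)/(-9 + u))
-269 + (o(-12)/p(11) - 17/((-160/(-169))))*14 = -269 + (-1/((6 + 11)/(-9 + 11)) - 17/((-160/(-169))))*14 = -269 + (-1/(17/2) - 17/((-160*(-1/169))))*14 = -269 + (-1/((½)*17) - 17/160/169)*14 = -269 + (-1/17/2 - 17*169/160)*14 = -269 + (-1*2/17 - 2873/160)*14 = -269 + (-2/17 - 2873/160)*14 = -269 - 49161/2720*14 = -269 - 344127/1360 = -709967/1360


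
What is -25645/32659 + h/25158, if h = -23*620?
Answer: -555447125/410817561 ≈ -1.3521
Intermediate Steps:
h = -14260
-25645/32659 + h/25158 = -25645/32659 - 14260/25158 = -25645*1/32659 - 14260*1/25158 = -25645/32659 - 7130/12579 = -555447125/410817561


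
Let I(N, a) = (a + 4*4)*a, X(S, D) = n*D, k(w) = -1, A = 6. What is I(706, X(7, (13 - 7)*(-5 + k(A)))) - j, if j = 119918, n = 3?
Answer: -109982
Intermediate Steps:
X(S, D) = 3*D
I(N, a) = a*(16 + a) (I(N, a) = (a + 16)*a = (16 + a)*a = a*(16 + a))
I(706, X(7, (13 - 7)*(-5 + k(A)))) - j = (3*((13 - 7)*(-5 - 1)))*(16 + 3*((13 - 7)*(-5 - 1))) - 1*119918 = (3*(6*(-6)))*(16 + 3*(6*(-6))) - 119918 = (3*(-36))*(16 + 3*(-36)) - 119918 = -108*(16 - 108) - 119918 = -108*(-92) - 119918 = 9936 - 119918 = -109982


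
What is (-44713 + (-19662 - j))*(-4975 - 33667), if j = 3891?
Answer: 2637934772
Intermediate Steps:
(-44713 + (-19662 - j))*(-4975 - 33667) = (-44713 + (-19662 - 1*3891))*(-4975 - 33667) = (-44713 + (-19662 - 3891))*(-38642) = (-44713 - 23553)*(-38642) = -68266*(-38642) = 2637934772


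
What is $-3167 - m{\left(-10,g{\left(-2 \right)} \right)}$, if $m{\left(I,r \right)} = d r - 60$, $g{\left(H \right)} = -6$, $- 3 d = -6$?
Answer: $-3095$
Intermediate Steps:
$d = 2$ ($d = \left(- \frac{1}{3}\right) \left(-6\right) = 2$)
$m{\left(I,r \right)} = -60 + 2 r$ ($m{\left(I,r \right)} = 2 r - 60 = -60 + 2 r$)
$-3167 - m{\left(-10,g{\left(-2 \right)} \right)} = -3167 - \left(-60 + 2 \left(-6\right)\right) = -3167 - \left(-60 - 12\right) = -3167 - -72 = -3167 + 72 = -3095$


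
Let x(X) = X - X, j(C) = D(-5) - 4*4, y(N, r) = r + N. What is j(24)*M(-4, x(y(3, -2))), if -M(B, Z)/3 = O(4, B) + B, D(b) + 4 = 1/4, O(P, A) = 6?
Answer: 237/2 ≈ 118.50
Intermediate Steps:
y(N, r) = N + r
D(b) = -15/4 (D(b) = -4 + 1/4 = -4 + ¼ = -15/4)
j(C) = -79/4 (j(C) = -15/4 - 4*4 = -15/4 - 16 = -79/4)
x(X) = 0
M(B, Z) = -18 - 3*B (M(B, Z) = -3*(6 + B) = -18 - 3*B)
j(24)*M(-4, x(y(3, -2))) = -79*(-18 - 3*(-4))/4 = -79*(-18 + 12)/4 = -79/4*(-6) = 237/2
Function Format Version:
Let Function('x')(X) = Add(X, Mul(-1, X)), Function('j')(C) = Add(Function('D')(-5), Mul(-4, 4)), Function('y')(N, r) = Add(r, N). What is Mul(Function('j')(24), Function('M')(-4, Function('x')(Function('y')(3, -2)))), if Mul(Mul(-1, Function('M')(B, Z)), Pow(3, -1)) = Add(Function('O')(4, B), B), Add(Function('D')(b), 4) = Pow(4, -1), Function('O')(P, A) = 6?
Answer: Rational(237, 2) ≈ 118.50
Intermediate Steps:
Function('y')(N, r) = Add(N, r)
Function('D')(b) = Rational(-15, 4) (Function('D')(b) = Add(-4, Pow(4, -1)) = Add(-4, Rational(1, 4)) = Rational(-15, 4))
Function('j')(C) = Rational(-79, 4) (Function('j')(C) = Add(Rational(-15, 4), Mul(-4, 4)) = Add(Rational(-15, 4), -16) = Rational(-79, 4))
Function('x')(X) = 0
Function('M')(B, Z) = Add(-18, Mul(-3, B)) (Function('M')(B, Z) = Mul(-3, Add(6, B)) = Add(-18, Mul(-3, B)))
Mul(Function('j')(24), Function('M')(-4, Function('x')(Function('y')(3, -2)))) = Mul(Rational(-79, 4), Add(-18, Mul(-3, -4))) = Mul(Rational(-79, 4), Add(-18, 12)) = Mul(Rational(-79, 4), -6) = Rational(237, 2)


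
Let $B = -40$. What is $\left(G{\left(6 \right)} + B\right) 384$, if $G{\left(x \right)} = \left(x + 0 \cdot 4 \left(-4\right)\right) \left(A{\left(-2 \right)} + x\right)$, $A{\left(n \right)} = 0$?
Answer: $-1536$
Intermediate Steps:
$G{\left(x \right)} = x^{2}$ ($G{\left(x \right)} = \left(x + 0 \cdot 4 \left(-4\right)\right) \left(0 + x\right) = \left(x + 0 \left(-4\right)\right) x = \left(x + 0\right) x = x x = x^{2}$)
$\left(G{\left(6 \right)} + B\right) 384 = \left(6^{2} - 40\right) 384 = \left(36 - 40\right) 384 = \left(-4\right) 384 = -1536$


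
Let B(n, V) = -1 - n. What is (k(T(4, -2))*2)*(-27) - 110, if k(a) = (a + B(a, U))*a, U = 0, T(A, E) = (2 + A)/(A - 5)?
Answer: -434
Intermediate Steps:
T(A, E) = (2 + A)/(-5 + A)
k(a) = -a (k(a) = (a + (-1 - a))*a = -a)
(k(T(4, -2))*2)*(-27) - 110 = (-(2 + 4)/(-5 + 4)*2)*(-27) - 110 = (-6/(-1)*2)*(-27) - 110 = (-(-1)*6*2)*(-27) - 110 = (-1*(-6)*2)*(-27) - 110 = (6*2)*(-27) - 110 = 12*(-27) - 110 = -324 - 110 = -434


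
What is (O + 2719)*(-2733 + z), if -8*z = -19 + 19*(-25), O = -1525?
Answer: -6378945/2 ≈ -3.1895e+6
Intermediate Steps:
z = 247/4 (z = -(-19 + 19*(-25))/8 = -(-19 - 475)/8 = -⅛*(-494) = 247/4 ≈ 61.750)
(O + 2719)*(-2733 + z) = (-1525 + 2719)*(-2733 + 247/4) = 1194*(-10685/4) = -6378945/2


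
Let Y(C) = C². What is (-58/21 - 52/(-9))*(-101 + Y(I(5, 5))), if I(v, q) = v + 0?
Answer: -14440/63 ≈ -229.21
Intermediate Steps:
I(v, q) = v
(-58/21 - 52/(-9))*(-101 + Y(I(5, 5))) = (-58/21 - 52/(-9))*(-101 + 5²) = (-58*1/21 - 52*(-⅑))*(-101 + 25) = (-58/21 + 52/9)*(-76) = (190/63)*(-76) = -14440/63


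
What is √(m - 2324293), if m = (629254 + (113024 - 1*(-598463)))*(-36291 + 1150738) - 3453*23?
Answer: √1494182381515 ≈ 1.2224e+6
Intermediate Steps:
m = 1494184705808 (m = (629254 + (113024 + 598463))*1114447 - 79419 = (629254 + 711487)*1114447 - 79419 = 1340741*1114447 - 79419 = 1494184785227 - 79419 = 1494184705808)
√(m - 2324293) = √(1494184705808 - 2324293) = √1494182381515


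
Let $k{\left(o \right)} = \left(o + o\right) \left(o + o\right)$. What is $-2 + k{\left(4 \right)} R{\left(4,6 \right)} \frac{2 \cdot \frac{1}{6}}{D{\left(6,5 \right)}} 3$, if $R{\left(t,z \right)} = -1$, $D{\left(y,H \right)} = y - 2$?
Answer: $-18$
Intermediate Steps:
$D{\left(y,H \right)} = -2 + y$
$k{\left(o \right)} = 4 o^{2}$ ($k{\left(o \right)} = 2 o 2 o = 4 o^{2}$)
$-2 + k{\left(4 \right)} R{\left(4,6 \right)} \frac{2 \cdot \frac{1}{6}}{D{\left(6,5 \right)}} 3 = -2 + 4 \cdot 4^{2} - \frac{2 \cdot \frac{1}{6}}{-2 + 6} \cdot 3 = -2 + 4 \cdot 16 - \frac{2 \cdot \frac{1}{6}}{4} \cdot 3 = -2 + 64 - \frac{1}{3 \cdot 4} \cdot 3 = -2 + 64 \left(-1\right) \frac{1}{12} \cdot 3 = -2 + 64 \left(\left(- \frac{1}{12}\right) 3\right) = -2 + 64 \left(- \frac{1}{4}\right) = -2 - 16 = -18$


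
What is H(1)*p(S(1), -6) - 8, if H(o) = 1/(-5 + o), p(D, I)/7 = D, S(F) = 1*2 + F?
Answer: -53/4 ≈ -13.250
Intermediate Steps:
S(F) = 2 + F
p(D, I) = 7*D
H(1)*p(S(1), -6) - 8 = (7*(2 + 1))/(-5 + 1) - 8 = (7*3)/(-4) - 8 = -¼*21 - 8 = -21/4 - 8 = -53/4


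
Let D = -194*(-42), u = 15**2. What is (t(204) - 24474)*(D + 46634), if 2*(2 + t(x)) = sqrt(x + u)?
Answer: -1340844232 + 27391*sqrt(429) ≈ -1.3403e+9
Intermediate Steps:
u = 225
D = 8148
t(x) = -2 + sqrt(225 + x)/2 (t(x) = -2 + sqrt(x + 225)/2 = -2 + sqrt(225 + x)/2)
(t(204) - 24474)*(D + 46634) = ((-2 + sqrt(225 + 204)/2) - 24474)*(8148 + 46634) = ((-2 + sqrt(429)/2) - 24474)*54782 = (-24476 + sqrt(429)/2)*54782 = -1340844232 + 27391*sqrt(429)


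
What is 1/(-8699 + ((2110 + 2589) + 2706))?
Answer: -1/1294 ≈ -0.00077280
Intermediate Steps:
1/(-8699 + ((2110 + 2589) + 2706)) = 1/(-8699 + (4699 + 2706)) = 1/(-8699 + 7405) = 1/(-1294) = -1/1294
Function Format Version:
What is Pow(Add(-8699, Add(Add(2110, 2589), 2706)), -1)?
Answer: Rational(-1, 1294) ≈ -0.00077280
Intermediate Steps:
Pow(Add(-8699, Add(Add(2110, 2589), 2706)), -1) = Pow(Add(-8699, Add(4699, 2706)), -1) = Pow(Add(-8699, 7405), -1) = Pow(-1294, -1) = Rational(-1, 1294)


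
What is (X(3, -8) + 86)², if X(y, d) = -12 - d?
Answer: 6724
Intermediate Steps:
(X(3, -8) + 86)² = ((-12 - 1*(-8)) + 86)² = ((-12 + 8) + 86)² = (-4 + 86)² = 82² = 6724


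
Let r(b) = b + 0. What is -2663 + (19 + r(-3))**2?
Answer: -2407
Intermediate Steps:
r(b) = b
-2663 + (19 + r(-3))**2 = -2663 + (19 - 3)**2 = -2663 + 16**2 = -2663 + 256 = -2407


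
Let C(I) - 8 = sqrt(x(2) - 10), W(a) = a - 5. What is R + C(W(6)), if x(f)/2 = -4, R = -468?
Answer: -460 + 3*I*sqrt(2) ≈ -460.0 + 4.2426*I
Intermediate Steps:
W(a) = -5 + a
x(f) = -8 (x(f) = 2*(-4) = -8)
C(I) = 8 + 3*I*sqrt(2) (C(I) = 8 + sqrt(-8 - 10) = 8 + sqrt(-18) = 8 + 3*I*sqrt(2))
R + C(W(6)) = -468 + (8 + 3*I*sqrt(2)) = -460 + 3*I*sqrt(2)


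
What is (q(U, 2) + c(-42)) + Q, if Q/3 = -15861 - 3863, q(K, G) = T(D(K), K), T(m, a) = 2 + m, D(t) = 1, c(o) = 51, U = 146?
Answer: -59118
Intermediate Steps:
q(K, G) = 3 (q(K, G) = 2 + 1 = 3)
Q = -59172 (Q = 3*(-15861 - 3863) = 3*(-19724) = -59172)
(q(U, 2) + c(-42)) + Q = (3 + 51) - 59172 = 54 - 59172 = -59118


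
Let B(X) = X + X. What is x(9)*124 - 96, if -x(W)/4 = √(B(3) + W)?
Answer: -96 - 496*√15 ≈ -2017.0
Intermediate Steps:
B(X) = 2*X
x(W) = -4*√(6 + W) (x(W) = -4*√(2*3 + W) = -4*√(6 + W))
x(9)*124 - 96 = -4*√(6 + 9)*124 - 96 = -4*√15*124 - 96 = -496*√15 - 96 = -96 - 496*√15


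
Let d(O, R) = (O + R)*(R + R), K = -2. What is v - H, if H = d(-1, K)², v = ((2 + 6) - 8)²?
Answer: -144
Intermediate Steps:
d(O, R) = 2*R*(O + R) (d(O, R) = (O + R)*(2*R) = 2*R*(O + R))
v = 0 (v = (8 - 8)² = 0² = 0)
H = 144 (H = (2*(-2)*(-1 - 2))² = (2*(-2)*(-3))² = 12² = 144)
v - H = 0 - 1*144 = 0 - 144 = -144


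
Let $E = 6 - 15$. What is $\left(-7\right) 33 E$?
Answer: $2079$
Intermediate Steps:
$E = -9$
$\left(-7\right) 33 E = \left(-7\right) 33 \left(-9\right) = \left(-231\right) \left(-9\right) = 2079$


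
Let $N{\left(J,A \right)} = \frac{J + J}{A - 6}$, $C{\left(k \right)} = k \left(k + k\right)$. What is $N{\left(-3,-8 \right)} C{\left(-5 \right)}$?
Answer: $\frac{150}{7} \approx 21.429$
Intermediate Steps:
$C{\left(k \right)} = 2 k^{2}$ ($C{\left(k \right)} = k 2 k = 2 k^{2}$)
$N{\left(J,A \right)} = \frac{2 J}{-6 + A}$
$N{\left(-3,-8 \right)} C{\left(-5 \right)} = 2 \left(-3\right) \frac{1}{-6 - 8} \cdot 2 \left(-5\right)^{2} = 2 \left(-3\right) \frac{1}{-14} \cdot 2 \cdot 25 = 2 \left(-3\right) \left(- \frac{1}{14}\right) 50 = \frac{3}{7} \cdot 50 = \frac{150}{7}$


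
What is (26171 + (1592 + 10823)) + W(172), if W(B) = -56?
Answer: 38530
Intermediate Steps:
(26171 + (1592 + 10823)) + W(172) = (26171 + (1592 + 10823)) - 56 = (26171 + 12415) - 56 = 38586 - 56 = 38530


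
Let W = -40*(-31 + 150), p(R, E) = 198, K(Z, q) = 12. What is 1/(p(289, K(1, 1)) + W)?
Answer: -1/4562 ≈ -0.00021920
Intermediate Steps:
W = -4760 (W = -40*119 = -4760)
1/(p(289, K(1, 1)) + W) = 1/(198 - 4760) = 1/(-4562) = -1/4562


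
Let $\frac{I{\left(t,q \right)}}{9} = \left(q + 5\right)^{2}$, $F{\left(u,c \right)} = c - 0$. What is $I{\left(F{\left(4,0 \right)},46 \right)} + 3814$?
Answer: $27223$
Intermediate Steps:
$F{\left(u,c \right)} = c$ ($F{\left(u,c \right)} = c + 0 = c$)
$I{\left(t,q \right)} = 9 \left(5 + q\right)^{2}$ ($I{\left(t,q \right)} = 9 \left(q + 5\right)^{2} = 9 \left(5 + q\right)^{2}$)
$I{\left(F{\left(4,0 \right)},46 \right)} + 3814 = 9 \left(5 + 46\right)^{2} + 3814 = 9 \cdot 51^{2} + 3814 = 9 \cdot 2601 + 3814 = 23409 + 3814 = 27223$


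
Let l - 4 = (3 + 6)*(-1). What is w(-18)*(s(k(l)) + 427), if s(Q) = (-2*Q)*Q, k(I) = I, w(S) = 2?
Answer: 754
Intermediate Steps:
l = -5 (l = 4 + (3 + 6)*(-1) = 4 + 9*(-1) = 4 - 9 = -5)
s(Q) = -2*Q²
w(-18)*(s(k(l)) + 427) = 2*(-2*(-5)² + 427) = 2*(-2*25 + 427) = 2*(-50 + 427) = 2*377 = 754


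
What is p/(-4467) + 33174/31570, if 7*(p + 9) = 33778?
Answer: -1933196/70511595 ≈ -0.027417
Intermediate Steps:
p = 33715/7 (p = -9 + (⅐)*33778 = -9 + 33778/7 = 33715/7 ≈ 4816.4)
p/(-4467) + 33174/31570 = (33715/7)/(-4467) + 33174/31570 = (33715/7)*(-1/4467) + 33174*(1/31570) = -33715/31269 + 16587/15785 = -1933196/70511595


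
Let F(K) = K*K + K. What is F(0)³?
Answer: 0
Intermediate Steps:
F(K) = K + K² (F(K) = K² + K = K + K²)
F(0)³ = (0*(1 + 0))³ = (0*1)³ = 0³ = 0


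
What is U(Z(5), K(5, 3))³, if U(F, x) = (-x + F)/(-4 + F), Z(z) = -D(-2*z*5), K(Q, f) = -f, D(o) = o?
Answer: 148877/97336 ≈ 1.5295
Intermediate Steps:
Z(z) = 10*z (Z(z) = -(-2*z)*5 = -(-10)*z = 10*z)
U(F, x) = (F - x)/(-4 + F)
U(Z(5), K(5, 3))³ = ((10*5 - (-1)*3)/(-4 + 10*5))³ = ((50 - 1*(-3))/(-4 + 50))³ = ((50 + 3)/46)³ = ((1/46)*53)³ = (53/46)³ = 148877/97336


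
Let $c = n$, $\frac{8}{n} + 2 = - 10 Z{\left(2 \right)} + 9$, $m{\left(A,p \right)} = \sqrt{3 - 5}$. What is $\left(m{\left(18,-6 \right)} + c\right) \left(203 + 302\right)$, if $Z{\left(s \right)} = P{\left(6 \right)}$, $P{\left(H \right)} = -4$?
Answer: $\frac{4040}{47} + 505 i \sqrt{2} \approx 85.957 + 714.18 i$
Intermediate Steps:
$m{\left(A,p \right)} = i \sqrt{2}$ ($m{\left(A,p \right)} = \sqrt{-2} = i \sqrt{2}$)
$Z{\left(s \right)} = -4$
$n = \frac{8}{47}$ ($n = \frac{8}{-2 + \left(\left(-10\right) \left(-4\right) + 9\right)} = \frac{8}{-2 + \left(40 + 9\right)} = \frac{8}{-2 + 49} = \frac{8}{47} \approx 0.17021$)
$c = \frac{8}{47} \approx 0.17021$
$\left(m{\left(18,-6 \right)} + c\right) \left(203 + 302\right) = \left(i \sqrt{2} + \frac{8}{47}\right) \left(203 + 302\right) = \left(\frac{8}{47} + i \sqrt{2}\right) 505 = \frac{4040}{47} + 505 i \sqrt{2}$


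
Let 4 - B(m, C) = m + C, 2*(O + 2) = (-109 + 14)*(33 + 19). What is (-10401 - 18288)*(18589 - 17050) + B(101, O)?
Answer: -44149996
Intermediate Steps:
O = -2472 (O = -2 + ((-109 + 14)*(33 + 19))/2 = -2 + (-95*52)/2 = -2 + (½)*(-4940) = -2 - 2470 = -2472)
B(m, C) = 4 - C - m (B(m, C) = 4 - (m + C) = 4 - (C + m) = 4 + (-C - m) = 4 - C - m)
(-10401 - 18288)*(18589 - 17050) + B(101, O) = (-10401 - 18288)*(18589 - 17050) + (4 - 1*(-2472) - 1*101) = -28689*1539 + (4 + 2472 - 101) = -44152371 + 2375 = -44149996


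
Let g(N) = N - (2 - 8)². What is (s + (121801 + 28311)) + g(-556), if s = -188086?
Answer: -38566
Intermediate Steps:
g(N) = -36 + N (g(N) = N - 1*(-6)² = N - 1*36 = N - 36 = -36 + N)
(s + (121801 + 28311)) + g(-556) = (-188086 + (121801 + 28311)) + (-36 - 556) = (-188086 + 150112) - 592 = -37974 - 592 = -38566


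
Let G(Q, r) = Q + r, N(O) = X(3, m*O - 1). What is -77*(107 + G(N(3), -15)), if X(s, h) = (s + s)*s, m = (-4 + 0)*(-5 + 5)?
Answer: -8470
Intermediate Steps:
m = 0 (m = -4*0 = 0)
X(s, h) = 2*s² (X(s, h) = (2*s)*s = 2*s²)
N(O) = 18 (N(O) = 2*3² = 2*9 = 18)
-77*(107 + G(N(3), -15)) = -77*(107 + (18 - 15)) = -77*(107 + 3) = -77*110 = -8470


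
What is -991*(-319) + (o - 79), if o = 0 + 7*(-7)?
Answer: 316001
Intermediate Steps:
o = -49 (o = 0 - 49 = -49)
-991*(-319) + (o - 79) = -991*(-319) + (-49 - 79) = 316129 - 128 = 316001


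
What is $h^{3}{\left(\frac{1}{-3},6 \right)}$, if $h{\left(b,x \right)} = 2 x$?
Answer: $1728$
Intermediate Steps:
$h^{3}{\left(\frac{1}{-3},6 \right)} = \left(2 \cdot 6\right)^{3} = 12^{3} = 1728$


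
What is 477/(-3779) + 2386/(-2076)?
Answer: -5003473/3922602 ≈ -1.2755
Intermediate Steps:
477/(-3779) + 2386/(-2076) = 477*(-1/3779) + 2386*(-1/2076) = -477/3779 - 1193/1038 = -5003473/3922602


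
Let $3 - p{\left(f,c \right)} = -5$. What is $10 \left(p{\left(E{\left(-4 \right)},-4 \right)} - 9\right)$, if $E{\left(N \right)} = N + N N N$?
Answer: $-10$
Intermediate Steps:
$E{\left(N \right)} = N + N^{3}$ ($E{\left(N \right)} = N + N^{2} N = N + N^{3}$)
$p{\left(f,c \right)} = 8$ ($p{\left(f,c \right)} = 3 - -5 = 3 + 5 = 8$)
$10 \left(p{\left(E{\left(-4 \right)},-4 \right)} - 9\right) = 10 \left(8 - 9\right) = 10 \left(-1\right) = -10$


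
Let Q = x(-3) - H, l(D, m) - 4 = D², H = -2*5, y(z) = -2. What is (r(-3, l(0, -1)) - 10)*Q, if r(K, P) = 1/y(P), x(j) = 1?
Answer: -231/2 ≈ -115.50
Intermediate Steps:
H = -10
l(D, m) = 4 + D²
Q = 11 (Q = 1 - 1*(-10) = 1 + 10 = 11)
r(K, P) = -½ (r(K, P) = 1/(-2) = -½)
(r(-3, l(0, -1)) - 10)*Q = (-½ - 10)*11 = -21/2*11 = -231/2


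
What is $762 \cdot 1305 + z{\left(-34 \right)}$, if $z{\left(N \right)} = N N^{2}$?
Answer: $955106$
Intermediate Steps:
$z{\left(N \right)} = N^{3}$
$762 \cdot 1305 + z{\left(-34 \right)} = 762 \cdot 1305 + \left(-34\right)^{3} = 994410 - 39304 = 955106$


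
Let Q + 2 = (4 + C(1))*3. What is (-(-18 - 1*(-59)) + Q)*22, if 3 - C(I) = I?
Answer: -550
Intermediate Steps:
C(I) = 3 - I
Q = 16 (Q = -2 + (4 + (3 - 1*1))*3 = -2 + (4 + (3 - 1))*3 = -2 + (4 + 2)*3 = -2 + 6*3 = -2 + 18 = 16)
(-(-18 - 1*(-59)) + Q)*22 = (-(-18 - 1*(-59)) + 16)*22 = (-(-18 + 59) + 16)*22 = (-1*41 + 16)*22 = (-41 + 16)*22 = -25*22 = -550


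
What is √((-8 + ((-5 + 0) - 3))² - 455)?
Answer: I*√199 ≈ 14.107*I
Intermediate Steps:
√((-8 + ((-5 + 0) - 3))² - 455) = √((-8 + (-5 - 3))² - 455) = √((-8 - 8)² - 455) = √((-16)² - 455) = √(256 - 455) = √(-199) = I*√199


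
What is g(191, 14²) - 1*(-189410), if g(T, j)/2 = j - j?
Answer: 189410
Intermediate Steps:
g(T, j) = 0 (g(T, j) = 2*(j - j) = 2*0 = 0)
g(191, 14²) - 1*(-189410) = 0 - 1*(-189410) = 0 + 189410 = 189410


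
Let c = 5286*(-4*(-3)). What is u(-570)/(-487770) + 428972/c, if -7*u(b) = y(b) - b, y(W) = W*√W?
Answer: 12205948861/1804846554 - 19*I*√570/113813 ≈ 6.7629 - 0.0039857*I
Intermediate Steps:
y(W) = W^(3/2)
c = 63432 (c = 5286*12 = 63432)
u(b) = -b^(3/2)/7 + b/7 (u(b) = -(b^(3/2) - b)/7 = -b^(3/2)/7 + b/7)
u(-570)/(-487770) + 428972/c = (-(-570)*I*√570/7 + (⅐)*(-570))/(-487770) + 428972/63432 = (-(-570)*I*√570/7 - 570/7)*(-1/487770) + 428972*(1/63432) = (570*I*√570/7 - 570/7)*(-1/487770) + 107243/15858 = (-570/7 + 570*I*√570/7)*(-1/487770) + 107243/15858 = (19/113813 - 19*I*√570/113813) + 107243/15858 = 12205948861/1804846554 - 19*I*√570/113813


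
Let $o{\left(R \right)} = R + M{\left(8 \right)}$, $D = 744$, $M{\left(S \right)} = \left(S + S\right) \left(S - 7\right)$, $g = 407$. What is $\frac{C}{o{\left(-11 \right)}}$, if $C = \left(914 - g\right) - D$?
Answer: $- \frac{237}{5} \approx -47.4$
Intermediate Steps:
$M{\left(S \right)} = 2 S \left(-7 + S\right)$
$o{\left(R \right)} = 16 + R$ ($o{\left(R \right)} = R + 2 \cdot 8 \left(-7 + 8\right) = R + 2 \cdot 8 \cdot 1 = R + 16 = 16 + R$)
$C = -237$ ($C = \left(914 - 407\right) - 744 = 507 - 744 = -237$)
$\frac{C}{o{\left(-11 \right)}} = - \frac{237}{16 - 11} = - \frac{237}{5}$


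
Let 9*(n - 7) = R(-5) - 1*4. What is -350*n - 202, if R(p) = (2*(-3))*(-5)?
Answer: -32968/9 ≈ -3663.1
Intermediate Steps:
R(p) = 30 (R(p) = -6*(-5) = 30)
n = 89/9 (n = 7 + (30 - 1*4)/9 = 7 + (30 - 4)/9 = 7 + (⅑)*26 = 7 + 26/9 = 89/9 ≈ 9.8889)
-350*n - 202 = -350*89/9 - 202 = -31150/9 - 202 = -32968/9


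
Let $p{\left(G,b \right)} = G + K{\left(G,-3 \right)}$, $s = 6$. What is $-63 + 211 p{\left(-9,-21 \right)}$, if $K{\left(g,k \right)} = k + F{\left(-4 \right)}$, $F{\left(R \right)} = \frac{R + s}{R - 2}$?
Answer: $- \frac{7996}{3} \approx -2665.3$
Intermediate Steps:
$F{\left(R \right)} = \frac{6 + R}{-2 + R}$ ($F{\left(R \right)} = \frac{R + 6}{R - 2} = \frac{6 + R}{-2 + R}$)
$K{\left(g,k \right)} = - \frac{1}{3} + k$ ($K{\left(g,k \right)} = k + \frac{6 - 4}{-2 - 4} = k + \frac{1}{-6} \cdot 2 = k - \frac{1}{3} = - \frac{1}{3} + k$)
$p{\left(G,b \right)} = - \frac{10}{3} + G$ ($p{\left(G,b \right)} = G - \frac{10}{3} = - \frac{10}{3} + G$)
$-63 + 211 p{\left(-9,-21 \right)} = -63 + 211 \left(- \frac{10}{3} - 9\right) = -63 + 211 \left(- \frac{37}{3}\right) = -63 - \frac{7807}{3} = - \frac{7996}{3}$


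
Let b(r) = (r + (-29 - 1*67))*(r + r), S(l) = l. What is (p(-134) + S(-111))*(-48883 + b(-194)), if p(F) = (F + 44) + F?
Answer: -21318395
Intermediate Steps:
p(F) = 44 + 2*F (p(F) = (44 + F) + F = 44 + 2*F)
b(r) = 2*r*(-96 + r) (b(r) = (r + (-29 - 67))*(2*r) = (r - 96)*(2*r) = (-96 + r)*(2*r) = 2*r*(-96 + r))
(p(-134) + S(-111))*(-48883 + b(-194)) = ((44 + 2*(-134)) - 111)*(-48883 + 2*(-194)*(-96 - 194)) = ((44 - 268) - 111)*(-48883 + 2*(-194)*(-290)) = (-224 - 111)*(-48883 + 112520) = -335*63637 = -21318395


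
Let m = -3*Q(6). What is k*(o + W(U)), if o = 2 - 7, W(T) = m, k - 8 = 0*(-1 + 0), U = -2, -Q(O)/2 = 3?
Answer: 104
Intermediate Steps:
Q(O) = -6 (Q(O) = -2*3 = -6)
k = 8 (k = 8 + 0*(-1 + 0) = 8 + 0*(-1) = 8 + 0 = 8)
m = 18 (m = -3*(-6) = 18)
W(T) = 18
o = -5
k*(o + W(U)) = 8*(-5 + 18) = 8*13 = 104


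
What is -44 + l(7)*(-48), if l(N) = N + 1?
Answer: -428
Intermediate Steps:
l(N) = 1 + N
-44 + l(7)*(-48) = -44 + (1 + 7)*(-48) = -44 + 8*(-48) = -44 - 384 = -428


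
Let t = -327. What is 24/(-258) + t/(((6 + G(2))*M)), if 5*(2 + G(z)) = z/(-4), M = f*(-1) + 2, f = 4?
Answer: 23383/559 ≈ 41.830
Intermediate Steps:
M = -2 (M = 4*(-1) + 2 = -4 + 2 = -2)
G(z) = -2 - z/20 (G(z) = -2 + (z/(-4))/5 = -2 + (z*(-¼))/5 = -2 + (-z/4)/5 = -2 - z/20)
24/(-258) + t/(((6 + G(2))*M)) = 24/(-258) - 327*(-1/(2*(6 + (-2 - 1/20*2)))) = 24*(-1/258) - 327*(-1/(2*(6 + (-2 - ⅒)))) = -4/43 - 327*(-1/(2*(6 - 21/10))) = -4/43 - 327/((39/10)*(-2)) = -4/43 - 327/(-39/5) = -4/43 - 327*(-5/39) = -4/43 + 545/13 = 23383/559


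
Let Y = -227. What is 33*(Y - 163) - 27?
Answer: -12897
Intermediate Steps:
33*(Y - 163) - 27 = 33*(-227 - 163) - 27 = 33*(-390) - 27 = -12870 - 27 = -12897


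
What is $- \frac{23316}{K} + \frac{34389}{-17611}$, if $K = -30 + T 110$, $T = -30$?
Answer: $\frac{49350451}{9774105} \approx 5.0491$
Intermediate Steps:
$K = -3330$ ($K = -30 - 3300 = -3330$)
$- \frac{23316}{K} + \frac{34389}{-17611} = - \frac{23316}{-3330} + \frac{34389}{-17611} = \left(-23316\right) \left(- \frac{1}{3330}\right) + 34389 \left(- \frac{1}{17611}\right) = \frac{3886}{555} - \frac{34389}{17611} = \frac{49350451}{9774105}$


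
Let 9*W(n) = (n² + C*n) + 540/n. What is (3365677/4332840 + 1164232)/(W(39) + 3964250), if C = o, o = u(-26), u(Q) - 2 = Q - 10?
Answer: 65577646479241/223295299683400 ≈ 0.29368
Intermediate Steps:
u(Q) = -8 + Q (u(Q) = 2 + (Q - 10) = 2 + (-10 + Q) = -8 + Q)
o = -34 (o = -8 - 26 = -34)
C = -34
W(n) = 60/n - 34*n/9 + n²/9 (W(n) = ((n² - 34*n) + 540/n)/9 = (n² - 34*n + 540/n)/9 = 60/n - 34*n/9 + n²/9)
(3365677/4332840 + 1164232)/(W(39) + 3964250) = (3365677/4332840 + 1164232)/((⅑)*(540 + 39²*(-34 + 39))/39 + 3964250) = (3365677*(1/4332840) + 1164232)/((⅑)*(1/39)*(540 + 1521*5) + 3964250) = (3365677/4332840 + 1164232)/((⅑)*(1/39)*(540 + 7605) + 3964250) = 5044434344557/(4332840*((⅑)*(1/39)*8145 + 3964250)) = 5044434344557/(4332840*(905/39 + 3964250)) = 5044434344557/(4332840*(154606655/39)) = (5044434344557/4332840)*(39/154606655) = 65577646479241/223295299683400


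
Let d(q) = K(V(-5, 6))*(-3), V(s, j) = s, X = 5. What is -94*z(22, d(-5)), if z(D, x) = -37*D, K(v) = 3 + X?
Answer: 76516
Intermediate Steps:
K(v) = 8 (K(v) = 3 + 5 = 8)
d(q) = -24 (d(q) = 8*(-3) = -24)
-94*z(22, d(-5)) = -(-3478)*22 = -94*(-814) = 76516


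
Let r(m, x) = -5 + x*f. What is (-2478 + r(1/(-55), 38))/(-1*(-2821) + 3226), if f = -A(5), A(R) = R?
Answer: -2673/6047 ≈ -0.44204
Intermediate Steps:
f = -5 (f = -1*5 = -5)
r(m, x) = -5 - 5*x (r(m, x) = -5 + x*(-5) = -5 - 5*x)
(-2478 + r(1/(-55), 38))/(-1*(-2821) + 3226) = (-2478 + (-5 - 5*38))/(-1*(-2821) + 3226) = (-2478 + (-5 - 190))/(2821 + 3226) = (-2478 - 195)/6047 = -2673*1/6047 = -2673/6047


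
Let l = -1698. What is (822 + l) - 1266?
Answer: -2142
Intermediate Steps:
(822 + l) - 1266 = (822 - 1698) - 1266 = -876 - 1266 = -2142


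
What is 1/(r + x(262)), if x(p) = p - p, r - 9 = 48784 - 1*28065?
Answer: 1/20728 ≈ 4.8244e-5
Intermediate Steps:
r = 20728 (r = 9 + (48784 - 1*28065) = 9 + (48784 - 28065) = 9 + 20719 = 20728)
x(p) = 0
1/(r + x(262)) = 1/(20728 + 0) = 1/20728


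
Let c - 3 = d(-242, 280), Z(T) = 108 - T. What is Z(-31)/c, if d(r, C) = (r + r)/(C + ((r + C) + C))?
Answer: 41561/655 ≈ 63.452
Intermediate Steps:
d(r, C) = 2*r/(r + 3*C) (d(r, C) = (2*r)/(C + ((C + r) + C)) = (2*r)/(C + (r + 2*C)) = (2*r)/(r + 3*C) = 2*r/(r + 3*C))
c = 655/299 (c = 3 + 2*(-242)/(-242 + 3*280) = 3 + 2*(-242)/(-242 + 840) = 3 + 2*(-242)/598 = 3 + 2*(-242)*(1/598) = 3 - 242/299 = 655/299 ≈ 2.1906)
Z(-31)/c = (108 - 1*(-31))/(655/299) = (108 + 31)*(299/655) = 139*(299/655) = 41561/655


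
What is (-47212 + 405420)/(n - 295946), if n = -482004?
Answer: -179104/388975 ≈ -0.46045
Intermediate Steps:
(-47212 + 405420)/(n - 295946) = (-47212 + 405420)/(-482004 - 295946) = 358208/(-777950) = 358208*(-1/777950) = -179104/388975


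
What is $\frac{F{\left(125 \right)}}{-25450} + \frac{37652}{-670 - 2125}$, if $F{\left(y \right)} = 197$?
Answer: $- \frac{191758803}{14226550} \approx -13.479$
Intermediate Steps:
$\frac{F{\left(125 \right)}}{-25450} + \frac{37652}{-670 - 2125} = \frac{197}{-25450} + \frac{37652}{-670 - 2125} = 197 \left(- \frac{1}{25450}\right) + \frac{37652}{-670 - 2125} = - \frac{197}{25450} + \frac{37652}{-2795} = - \frac{197}{25450} + 37652 \left(- \frac{1}{2795}\right) = - \frac{197}{25450} - \frac{37652}{2795} = - \frac{191758803}{14226550}$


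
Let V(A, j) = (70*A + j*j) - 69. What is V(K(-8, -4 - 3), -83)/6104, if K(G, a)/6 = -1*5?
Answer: 590/763 ≈ 0.77326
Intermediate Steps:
K(G, a) = -30 (K(G, a) = 6*(-1*5) = 6*(-5) = -30)
V(A, j) = -69 + j² + 70*A (V(A, j) = (70*A + j²) - 69 = (j² + 70*A) - 69 = -69 + j² + 70*A)
V(K(-8, -4 - 3), -83)/6104 = (-69 + (-83)² + 70*(-30))/6104 = (-69 + 6889 - 2100)*(1/6104) = 4720*(1/6104) = 590/763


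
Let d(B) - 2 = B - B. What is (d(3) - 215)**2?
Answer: 45369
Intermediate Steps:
d(B) = 2 (d(B) = 2 + (B - B) = 2 + 0 = 2)
(d(3) - 215)**2 = (2 - 215)**2 = (-213)**2 = 45369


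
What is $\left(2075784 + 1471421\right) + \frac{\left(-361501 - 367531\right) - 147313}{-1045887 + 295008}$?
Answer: $\frac{887840873180}{250293} \approx 3.5472 \cdot 10^{6}$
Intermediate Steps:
$\left(2075784 + 1471421\right) + \frac{\left(-361501 - 367531\right) - 147313}{-1045887 + 295008} = 3547205 + \frac{\left(-361501 - 367531\right) - 147313}{-750879} = 3547205 + \left(-729032 - 147313\right) \left(- \frac{1}{750879}\right) = 3547205 - - \frac{292115}{250293} = 3547205 + \frac{292115}{250293} = \frac{887840873180}{250293}$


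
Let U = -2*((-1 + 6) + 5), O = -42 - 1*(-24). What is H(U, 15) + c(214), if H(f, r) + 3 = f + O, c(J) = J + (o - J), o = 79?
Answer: 38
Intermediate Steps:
O = -18 (O = -42 + 24 = -18)
c(J) = 79 (c(J) = J + (79 - J) = 79)
U = -20 (U = -2*(5 + 5) = -2*10 = -20)
H(f, r) = -21 + f (H(f, r) = -3 + (f - 18) = -3 + (-18 + f) = -21 + f)
H(U, 15) + c(214) = (-21 - 20) + 79 = -41 + 79 = 38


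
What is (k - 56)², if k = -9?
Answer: 4225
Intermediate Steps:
(k - 56)² = (-9 - 56)² = (-65)² = 4225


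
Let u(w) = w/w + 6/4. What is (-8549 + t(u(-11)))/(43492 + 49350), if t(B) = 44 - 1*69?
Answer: -4287/46421 ≈ -0.092350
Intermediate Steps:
u(w) = 5/2 (u(w) = 1 + 6*(1/4) = 1 + 3/2 = 5/2)
t(B) = -25 (t(B) = 44 - 69 = -25)
(-8549 + t(u(-11)))/(43492 + 49350) = (-8549 - 25)/(43492 + 49350) = -8574/92842 = -8574*1/92842 = -4287/46421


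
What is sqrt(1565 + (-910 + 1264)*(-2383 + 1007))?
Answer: I*sqrt(485539) ≈ 696.81*I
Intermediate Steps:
sqrt(1565 + (-910 + 1264)*(-2383 + 1007)) = sqrt(1565 + 354*(-1376)) = sqrt(1565 - 487104) = sqrt(-485539) = I*sqrt(485539)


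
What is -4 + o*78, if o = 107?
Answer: 8342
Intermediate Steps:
-4 + o*78 = -4 + 107*78 = -4 + 8346 = 8342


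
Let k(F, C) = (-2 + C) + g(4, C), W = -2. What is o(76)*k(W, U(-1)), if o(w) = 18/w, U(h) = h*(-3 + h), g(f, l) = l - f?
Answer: 9/19 ≈ 0.47368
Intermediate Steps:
k(F, C) = -6 + 2*C (k(F, C) = (-2 + C) + (C - 1*4) = (-2 + C) + (C - 4) = (-2 + C) + (-4 + C) = -6 + 2*C)
o(76)*k(W, U(-1)) = (18/76)*(-6 + 2*(-(-3 - 1))) = (18*(1/76))*(-6 + 2*(-1*(-4))) = 9*(-6 + 2*4)/38 = 9*(-6 + 8)/38 = (9/38)*2 = 9/19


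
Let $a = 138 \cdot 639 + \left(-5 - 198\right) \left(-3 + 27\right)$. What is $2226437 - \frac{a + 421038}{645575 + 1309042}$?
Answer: $\frac{1450610368427}{651539} \approx 2.2264 \cdot 10^{6}$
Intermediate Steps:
$a = 83310$ ($a = 88182 - 4872 = 83310$)
$2226437 - \frac{a + 421038}{645575 + 1309042} = 2226437 - \frac{83310 + 421038}{645575 + 1309042} = 2226437 - \frac{504348}{1954617} = 2226437 - 504348 \cdot \frac{1}{1954617} = 2226437 - \frac{168116}{651539} = \frac{1450610368427}{651539}$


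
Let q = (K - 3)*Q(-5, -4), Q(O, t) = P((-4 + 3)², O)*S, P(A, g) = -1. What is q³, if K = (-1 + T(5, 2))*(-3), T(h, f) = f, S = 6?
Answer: 46656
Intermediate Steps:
K = -3 (K = (-1 + 2)*(-3) = 1*(-3) = -3)
Q(O, t) = -6 (Q(O, t) = -1*6 = -6)
q = 36 (q = (-3 - 3)*(-6) = -6*(-6) = 36)
q³ = 36³ = 46656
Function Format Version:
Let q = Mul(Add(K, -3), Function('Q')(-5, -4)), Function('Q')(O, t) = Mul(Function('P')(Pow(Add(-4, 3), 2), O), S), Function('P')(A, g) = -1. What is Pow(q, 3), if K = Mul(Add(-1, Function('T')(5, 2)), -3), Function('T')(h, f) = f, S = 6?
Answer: 46656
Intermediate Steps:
K = -3 (K = Mul(Add(-1, 2), -3) = Mul(1, -3) = -3)
Function('Q')(O, t) = -6 (Function('Q')(O, t) = Mul(-1, 6) = -6)
q = 36 (q = Mul(Add(-3, -3), -6) = Mul(-6, -6) = 36)
Pow(q, 3) = Pow(36, 3) = 46656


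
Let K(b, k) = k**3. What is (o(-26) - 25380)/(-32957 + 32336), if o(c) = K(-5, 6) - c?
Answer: 25138/621 ≈ 40.480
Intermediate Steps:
o(c) = 216 - c (o(c) = 6**3 - c = 216 - c)
(o(-26) - 25380)/(-32957 + 32336) = ((216 - 1*(-26)) - 25380)/(-32957 + 32336) = ((216 + 26) - 25380)/(-621) = (242 - 25380)*(-1/621) = -25138*(-1/621) = 25138/621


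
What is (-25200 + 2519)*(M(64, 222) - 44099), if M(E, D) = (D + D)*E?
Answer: 355706123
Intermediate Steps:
M(E, D) = 2*D*E (M(E, D) = (2*D)*E = 2*D*E)
(-25200 + 2519)*(M(64, 222) - 44099) = (-25200 + 2519)*(2*222*64 - 44099) = -22681*(28416 - 44099) = -22681*(-15683) = 355706123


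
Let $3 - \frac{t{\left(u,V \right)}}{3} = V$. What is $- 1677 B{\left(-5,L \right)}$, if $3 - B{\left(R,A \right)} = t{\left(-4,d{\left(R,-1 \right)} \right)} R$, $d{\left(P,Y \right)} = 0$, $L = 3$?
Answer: $-80496$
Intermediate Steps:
$t{\left(u,V \right)} = 9 - 3 V$
$B{\left(R,A \right)} = 3 - 9 R$ ($B{\left(R,A \right)} = 3 - \left(9 - 0\right) R = 3 - \left(9 + 0\right) R = 3 - 9 R$)
$- 1677 B{\left(-5,L \right)} = - 1677 \left(3 - -45\right) = - 1677 \left(3 + 45\right) = \left(-1677\right) 48 = -80496$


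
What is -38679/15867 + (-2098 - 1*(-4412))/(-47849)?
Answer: -629155903/253073361 ≈ -2.4861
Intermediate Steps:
-38679/15867 + (-2098 - 1*(-4412))/(-47849) = -38679*1/15867 + (-2098 + 4412)*(-1/47849) = -12893/5289 + 2314*(-1/47849) = -12893/5289 - 2314/47849 = -629155903/253073361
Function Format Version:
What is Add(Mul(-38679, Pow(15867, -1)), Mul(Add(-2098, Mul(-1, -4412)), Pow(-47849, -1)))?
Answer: Rational(-629155903, 253073361) ≈ -2.4861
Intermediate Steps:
Add(Mul(-38679, Pow(15867, -1)), Mul(Add(-2098, Mul(-1, -4412)), Pow(-47849, -1))) = Add(Mul(-38679, Rational(1, 15867)), Mul(Add(-2098, 4412), Rational(-1, 47849))) = Add(Rational(-12893, 5289), Mul(2314, Rational(-1, 47849))) = Add(Rational(-12893, 5289), Rational(-2314, 47849)) = Rational(-629155903, 253073361)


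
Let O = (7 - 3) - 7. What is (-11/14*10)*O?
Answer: 165/7 ≈ 23.571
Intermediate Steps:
O = -3 (O = 4 - 7 = -3)
(-11/14*10)*O = (-11/14*10)*(-3) = (-11*1/14*10)*(-3) = -11/14*10*(-3) = -55/7*(-3) = 165/7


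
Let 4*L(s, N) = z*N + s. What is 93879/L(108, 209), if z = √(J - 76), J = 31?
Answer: 4506192/219701 - 26160948*I*√5/219701 ≈ 20.511 - 266.26*I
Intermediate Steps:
z = 3*I*√5 (z = √(31 - 76) = √(-45) = 3*I*√5 ≈ 6.7082*I)
L(s, N) = s/4 + 3*I*N*√5/4 (L(s, N) = ((3*I*√5)*N + s)/4 = (3*I*N*√5 + s)/4 = (s + 3*I*N*√5)/4 = s/4 + 3*I*N*√5/4)
93879/L(108, 209) = 93879/((¼)*108 + (¾)*I*209*√5) = 93879/(27 + 627*I*√5/4)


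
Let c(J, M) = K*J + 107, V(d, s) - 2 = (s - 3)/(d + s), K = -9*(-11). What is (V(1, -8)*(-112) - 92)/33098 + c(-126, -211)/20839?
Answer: -16137529/26528047 ≈ -0.60832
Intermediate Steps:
K = 99
V(d, s) = 2 + (-3 + s)/(d + s) (V(d, s) = 2 + (s - 3)/(d + s) = 2 + (-3 + s)/(d + s))
c(J, M) = 107 + 99*J (c(J, M) = 99*J + 107 = 107 + 99*J)
(V(1, -8)*(-112) - 92)/33098 + c(-126, -211)/20839 = (((-3 + 2*1 + 3*(-8))/(1 - 8))*(-112) - 92)/33098 + (107 + 99*(-126))/20839 = (((-3 + 2 - 24)/(-7))*(-112) - 92)*(1/33098) + (107 - 12474)*(1/20839) = (-⅐*(-25)*(-112) - 92)*(1/33098) - 12367*1/20839 = ((25/7)*(-112) - 92)*(1/33098) - 12367/20839 = (-400 - 92)*(1/33098) - 12367/20839 = -492*1/33098 - 12367/20839 = -246/16549 - 12367/20839 = -16137529/26528047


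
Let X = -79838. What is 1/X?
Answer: -1/79838 ≈ -1.2525e-5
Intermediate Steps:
1/X = 1/(-79838) = -1/79838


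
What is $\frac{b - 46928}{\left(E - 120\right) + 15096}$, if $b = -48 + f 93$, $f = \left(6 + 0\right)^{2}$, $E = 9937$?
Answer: $- \frac{43628}{24913} \approx -1.7512$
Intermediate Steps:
$f = 36$ ($f = 6^{2} = 36$)
$b = 3300$ ($b = -48 + 36 \cdot 93 = -48 + 3348 = 3300$)
$\frac{b - 46928}{\left(E - 120\right) + 15096} = \frac{3300 - 46928}{\left(9937 - 120\right) + 15096} = - \frac{43628}{\left(9937 - 120\right) + 15096} = - \frac{43628}{9817 + 15096} = - \frac{43628}{24913}$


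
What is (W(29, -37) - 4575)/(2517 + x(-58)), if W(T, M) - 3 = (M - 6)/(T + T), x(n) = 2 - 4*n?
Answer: -265219/159558 ≈ -1.6622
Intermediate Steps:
W(T, M) = 3 + (-6 + M)/(2*T) (W(T, M) = 3 + (M - 6)/(T + T) = 3 + (-6 + M)/((2*T)) = 3 + (-6 + M)*(1/(2*T)) = 3 + (-6 + M)/(2*T))
(W(29, -37) - 4575)/(2517 + x(-58)) = ((1/2)*(-6 - 37 + 6*29)/29 - 4575)/(2517 + (2 - 4*(-58))) = ((1/2)*(1/29)*(-6 - 37 + 174) - 4575)/(2517 + (2 + 232)) = ((1/2)*(1/29)*131 - 4575)/(2517 + 234) = (131/58 - 4575)/2751 = -265219/58*1/2751 = -265219/159558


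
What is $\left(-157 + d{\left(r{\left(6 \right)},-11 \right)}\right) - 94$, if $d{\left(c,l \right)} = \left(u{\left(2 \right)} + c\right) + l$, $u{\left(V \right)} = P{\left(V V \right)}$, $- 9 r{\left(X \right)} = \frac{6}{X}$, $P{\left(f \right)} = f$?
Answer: $- \frac{2323}{9} \approx -258.11$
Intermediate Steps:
$r{\left(X \right)} = - \frac{2}{3 X}$ ($r{\left(X \right)} = - \frac{6 \frac{1}{X}}{9} = - \frac{2}{3 X}$)
$u{\left(V \right)} = V^{2}$ ($u{\left(V \right)} = V V = V^{2}$)
$d{\left(c,l \right)} = 4 + c + l$ ($d{\left(c,l \right)} = \left(2^{2} + c\right) + l = \left(4 + c\right) + l = 4 + c + l$)
$\left(-157 + d{\left(r{\left(6 \right)},-11 \right)}\right) - 94 = \left(-157 - \left(7 + \frac{1}{9}\right)\right) - 94 = \left(-157 - \frac{64}{9}\right) - 94 = - \frac{1477}{9} - 94 = - \frac{2323}{9}$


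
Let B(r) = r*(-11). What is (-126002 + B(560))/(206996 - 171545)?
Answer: -44054/11817 ≈ -3.7280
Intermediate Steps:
B(r) = -11*r
(-126002 + B(560))/(206996 - 171545) = (-126002 - 11*560)/(206996 - 171545) = (-126002 - 6160)/35451 = -132162*1/35451 = -44054/11817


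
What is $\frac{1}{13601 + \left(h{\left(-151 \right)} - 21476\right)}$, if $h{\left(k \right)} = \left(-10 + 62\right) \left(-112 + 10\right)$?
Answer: $- \frac{1}{13179} \approx -7.5878 \cdot 10^{-5}$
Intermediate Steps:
$h{\left(k \right)} = -5304$ ($h{\left(k \right)} = 52 \left(-102\right) = -5304$)
$\frac{1}{13601 + \left(h{\left(-151 \right)} - 21476\right)} = \frac{1}{13601 - 26780} = \frac{1}{-13179} = - \frac{1}{13179}$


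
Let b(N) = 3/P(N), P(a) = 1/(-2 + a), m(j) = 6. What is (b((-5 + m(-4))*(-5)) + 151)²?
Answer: 16900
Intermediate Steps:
b(N) = -6 + 3*N (b(N) = 3/(1/(-2 + N)) = 3*(-2 + N) = -6 + 3*N)
(b((-5 + m(-4))*(-5)) + 151)² = ((-6 + 3*((-5 + 6)*(-5))) + 151)² = ((-6 + 3*(1*(-5))) + 151)² = ((-6 + 3*(-5)) + 151)² = ((-6 - 15) + 151)² = (-21 + 151)² = 130² = 16900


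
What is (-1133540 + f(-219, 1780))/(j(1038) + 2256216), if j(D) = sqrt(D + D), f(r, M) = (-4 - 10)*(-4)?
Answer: -213115394712/424209219715 + 188914*sqrt(519)/424209219715 ≈ -0.50237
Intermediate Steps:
f(r, M) = 56 (f(r, M) = -14*(-4) = 56)
j(D) = sqrt(2)*sqrt(D) (j(D) = sqrt(2*D) = sqrt(2)*sqrt(D))
(-1133540 + f(-219, 1780))/(j(1038) + 2256216) = (-1133540 + 56)/(sqrt(2)*sqrt(1038) + 2256216) = -1133484/(2*sqrt(519) + 2256216) = -1133484/(2256216 + 2*sqrt(519))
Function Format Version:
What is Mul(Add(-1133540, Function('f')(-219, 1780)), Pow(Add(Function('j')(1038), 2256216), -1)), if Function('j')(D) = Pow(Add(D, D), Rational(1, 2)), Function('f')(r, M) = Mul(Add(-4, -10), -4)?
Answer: Add(Rational(-213115394712, 424209219715), Mul(Rational(188914, 424209219715), Pow(519, Rational(1, 2)))) ≈ -0.50237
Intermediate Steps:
Function('f')(r, M) = 56 (Function('f')(r, M) = Mul(-14, -4) = 56)
Function('j')(D) = Mul(Pow(2, Rational(1, 2)), Pow(D, Rational(1, 2))) (Function('j')(D) = Pow(Mul(2, D), Rational(1, 2)) = Mul(Pow(2, Rational(1, 2)), Pow(D, Rational(1, 2))))
Mul(Add(-1133540, Function('f')(-219, 1780)), Pow(Add(Function('j')(1038), 2256216), -1)) = Mul(Add(-1133540, 56), Pow(Add(Mul(Pow(2, Rational(1, 2)), Pow(1038, Rational(1, 2))), 2256216), -1)) = Mul(-1133484, Pow(Add(Mul(2, Pow(519, Rational(1, 2))), 2256216), -1)) = Mul(-1133484, Pow(Add(2256216, Mul(2, Pow(519, Rational(1, 2)))), -1))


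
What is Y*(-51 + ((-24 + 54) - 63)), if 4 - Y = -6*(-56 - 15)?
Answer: 35448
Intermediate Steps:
Y = -422 (Y = 4 - (-6)*(-56 - 15) = 4 - (-6)*(-71) = 4 - 1*426 = 4 - 426 = -422)
Y*(-51 + ((-24 + 54) - 63)) = -422*(-51 + ((-24 + 54) - 63)) = -422*(-51 + (30 - 63)) = -422*(-51 - 33) = -422*(-84) = 35448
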